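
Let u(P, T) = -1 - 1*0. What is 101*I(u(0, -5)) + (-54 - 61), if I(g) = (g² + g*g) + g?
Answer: -14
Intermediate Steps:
u(P, T) = -1 (u(P, T) = -1 + 0 = -1)
I(g) = g + 2*g² (I(g) = (g² + g²) + g = 2*g² + g = g + 2*g²)
101*I(u(0, -5)) + (-54 - 61) = 101*(-(1 + 2*(-1))) + (-54 - 61) = 101*(-(1 - 2)) - 115 = 101*(-1*(-1)) - 115 = 101*1 - 115 = 101 - 115 = -14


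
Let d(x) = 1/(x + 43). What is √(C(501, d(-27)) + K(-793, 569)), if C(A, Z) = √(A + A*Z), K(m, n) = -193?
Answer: √(-772 + √8517)/2 ≈ 13.036*I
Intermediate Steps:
d(x) = 1/(43 + x)
√(C(501, d(-27)) + K(-793, 569)) = √(√(501*(1 + 1/(43 - 27))) - 193) = √(√(501*(1 + 1/16)) - 193) = √(√(501*(17/16)) - 193) = √(√(8517/16) - 193) = √(√8517/4 - 193) = √(-193 + √8517/4)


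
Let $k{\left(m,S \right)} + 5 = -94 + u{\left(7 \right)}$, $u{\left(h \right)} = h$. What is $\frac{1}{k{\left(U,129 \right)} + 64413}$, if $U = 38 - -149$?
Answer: $\frac{1}{64321} \approx 1.5547 \cdot 10^{-5}$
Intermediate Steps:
$U = 187$ ($U = 38 + 149 = 187$)
$k{\left(m,S \right)} = -92$ ($k{\left(m,S \right)} = -5 + \left(-94 + 7\right) = -5 - 87 = -92$)
$\frac{1}{k{\left(U,129 \right)} + 64413} = \frac{1}{-92 + 64413} = \frac{1}{64321}$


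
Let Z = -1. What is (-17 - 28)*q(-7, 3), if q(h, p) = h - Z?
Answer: 270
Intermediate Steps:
q(h, p) = 1 + h (q(h, p) = h - 1*(-1) = h + 1 = 1 + h)
(-17 - 28)*q(-7, 3) = (-17 - 28)*(1 - 7) = -45*(-6) = 270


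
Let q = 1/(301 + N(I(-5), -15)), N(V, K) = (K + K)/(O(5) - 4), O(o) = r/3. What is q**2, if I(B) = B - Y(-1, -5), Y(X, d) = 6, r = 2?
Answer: 1/96100 ≈ 1.0406e-5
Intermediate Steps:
O(o) = 2/3
I(B) = -6 + B (I(B) = B - 1*6 = B - 6 = -6 + B)
N(V, K) = -3*K/5 (N(V, K) = (K + K)/(2/3 - 4) = (2*K)/(-10/3) = (2*K)*(-3/10) = -3*K/5)
q = 1/310 (q = 1/(301 - 3/5*(-15)) = 1/(301 + 9) = 1/310 ≈ 0.0032258)
q**2 = (1/310)**2 = 1/96100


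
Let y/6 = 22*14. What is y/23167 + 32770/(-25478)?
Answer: -356049623/295124413 ≈ -1.2064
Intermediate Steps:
y = 1848 (y = 6*(22*14) = 6*308 = 1848)
y/23167 + 32770/(-25478) = 1848/23167 + 32770/(-25478) = 1848*(1/23167) + 32770*(-1/25478) = 1848/23167 - 16385/12739 = -356049623/295124413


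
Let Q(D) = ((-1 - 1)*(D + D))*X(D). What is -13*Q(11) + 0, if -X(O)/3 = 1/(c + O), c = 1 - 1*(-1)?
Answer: -132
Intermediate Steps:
c = 2 (c = 1 + 1 = 2)
X(O) = -3/(2 + O)
Q(D) = 12*D/(2 + D) (Q(D) = ((-1 - 1)*(D + D))*(-3/(2 + D)) = (-4*D)*(-3/(2 + D)) = 12*D/(2 + D))
-13*Q(11) + 0 = -156*11/(2 + 11) + 0 = -156*11/13 + 0 = -13*132/13 + 0 = -132 + 0 = -132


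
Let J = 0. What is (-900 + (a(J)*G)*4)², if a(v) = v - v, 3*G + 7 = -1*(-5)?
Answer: 810000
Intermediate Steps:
G = -⅔ (G = -7/3 + (-1*(-5))/3 = -7/3 + (⅓)*5 = -7/3 + 5/3 = -⅔ ≈ -0.66667)
a(v) = 0
(-900 + (a(J)*G)*4)² = (-900 + (0*(-⅔))*4)² = (-900 + 0*4)² = (-900 + 0)² = (-900)² = 810000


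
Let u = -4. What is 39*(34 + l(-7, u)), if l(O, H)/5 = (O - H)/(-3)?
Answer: 1521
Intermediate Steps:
l(O, H) = -5*O/3 + 5*H/3 (l(O, H) = 5*((O - H)/(-3)) = 5*((O - H)*(-⅓)) = 5*(-O/3 + H/3) = -5*O/3 + 5*H/3)
39*(34 + l(-7, u)) = 39*(34 + (-5/3*(-7) + (5/3)*(-4))) = 39*(34 + (35/3 - 20/3)) = 39*(34 + 5) = 39*39 = 1521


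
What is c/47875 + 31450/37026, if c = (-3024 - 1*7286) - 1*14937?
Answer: 16790392/52135875 ≈ 0.32205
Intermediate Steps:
c = -25247 (c = (-3024 - 7286) - 14937 = -10310 - 14937 = -25247)
c/47875 + 31450/37026 = -25247/47875 + 31450/37026 = -25247*1/47875 + 31450*(1/37026) = -25247/47875 + 925/1089 = 16790392/52135875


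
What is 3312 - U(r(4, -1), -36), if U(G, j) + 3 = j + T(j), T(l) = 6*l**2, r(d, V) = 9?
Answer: -4425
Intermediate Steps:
U(G, j) = -3 + j + 6*j**2 (U(G, j) = -3 + (j + 6*j**2) = -3 + j + 6*j**2)
3312 - U(r(4, -1), -36) = 3312 - (-3 - 36 + 6*(-36)**2) = 3312 - (-3 - 36 + 6*1296) = 3312 - (-3 - 36 + 7776) = 3312 - 1*7737 = 3312 - 7737 = -4425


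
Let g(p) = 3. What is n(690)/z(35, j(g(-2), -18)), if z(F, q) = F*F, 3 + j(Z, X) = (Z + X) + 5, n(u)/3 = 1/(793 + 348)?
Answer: 3/1397725 ≈ 2.1463e-6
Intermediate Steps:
n(u) = 3/1141 (n(u) = 3/(793 + 348) = 3/1141)
j(Z, X) = 2 + X + Z (j(Z, X) = -3 + ((Z + X) + 5) = -3 + ((X + Z) + 5) = -3 + (5 + X + Z) = 2 + X + Z)
z(F, q) = F²
n(690)/z(35, j(g(-2), -18)) = 3/(1141*(35²)) = (3/1141)/1225 = (3/1141)*(1/1225) = 3/1397725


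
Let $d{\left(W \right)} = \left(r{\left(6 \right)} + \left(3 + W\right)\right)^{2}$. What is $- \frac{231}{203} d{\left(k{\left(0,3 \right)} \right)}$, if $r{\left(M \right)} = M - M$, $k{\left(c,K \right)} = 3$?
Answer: $- \frac{1188}{29} \approx -40.966$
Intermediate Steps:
$r{\left(M \right)} = 0$
$d{\left(W \right)} = \left(3 + W\right)^{2}$ ($d{\left(W \right)} = \left(0 + \left(3 + W\right)\right)^{2} = \left(3 + W\right)^{2}$)
$- \frac{231}{203} d{\left(k{\left(0,3 \right)} \right)} = - \frac{231}{203} \left(3 + 3\right)^{2} = \left(-231\right) \frac{1}{203} \cdot 6^{2} = \left(- \frac{33}{29}\right) 36 = - \frac{1188}{29}$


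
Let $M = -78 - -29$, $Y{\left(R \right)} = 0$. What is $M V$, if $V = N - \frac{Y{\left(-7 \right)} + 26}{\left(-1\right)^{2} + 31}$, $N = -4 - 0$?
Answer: $\frac{3773}{16} \approx 235.81$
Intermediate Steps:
$N = -4$ ($N = -4 + 0 = -4$)
$M = -49$ ($M = -78 + 29 = -49$)
$V = - \frac{77}{16}$ ($V = -4 - \frac{0 + 26}{\left(-1\right)^{2} + 31} = -4 - \frac{26}{1 + 31} = -4 - \frac{26}{32} = -4 - 26 \cdot \frac{1}{32} = -4 - \frac{13}{16} = - \frac{77}{16} \approx -4.8125$)
$M V = \left(-49\right) \left(- \frac{77}{16}\right) = \frac{3773}{16}$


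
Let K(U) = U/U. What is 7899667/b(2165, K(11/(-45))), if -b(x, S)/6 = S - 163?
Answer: 7899667/972 ≈ 8127.2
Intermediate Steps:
K(U) = 1
b(x, S) = 978 - 6*S (b(x, S) = -6*(S - 163) = -6*(-163 + S) = 978 - 6*S)
7899667/b(2165, K(11/(-45))) = 7899667/(978 - 6*1) = 7899667/(978 - 6) = 7899667/972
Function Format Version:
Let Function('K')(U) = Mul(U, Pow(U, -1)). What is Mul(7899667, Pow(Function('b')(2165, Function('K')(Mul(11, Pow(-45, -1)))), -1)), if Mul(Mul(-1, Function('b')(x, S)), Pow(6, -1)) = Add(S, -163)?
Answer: Rational(7899667, 972) ≈ 8127.2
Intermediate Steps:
Function('K')(U) = 1
Function('b')(x, S) = Add(978, Mul(-6, S)) (Function('b')(x, S) = Mul(-6, Add(S, -163)) = Mul(-6, Add(-163, S)) = Add(978, Mul(-6, S)))
Mul(7899667, Pow(Function('b')(2165, Function('K')(Mul(11, Pow(-45, -1)))), -1)) = Mul(7899667, Pow(Add(978, Mul(-6, 1)), -1)) = Mul(7899667, Pow(Add(978, -6), -1)) = Mul(7899667, Pow(972, -1)) = Mul(7899667, Rational(1, 972)) = Rational(7899667, 972)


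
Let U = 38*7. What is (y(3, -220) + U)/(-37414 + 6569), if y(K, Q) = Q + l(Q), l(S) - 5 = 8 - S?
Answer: -9/995 ≈ -0.0090452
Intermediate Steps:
l(S) = 13 - S (l(S) = 5 + (8 - S) = 13 - S)
U = 266
y(K, Q) = 13 (y(K, Q) = Q + (13 - Q) = 13)
(y(3, -220) + U)/(-37414 + 6569) = (13 + 266)/(-37414 + 6569) = 279/(-30845) = 279*(-1/30845) = -9/995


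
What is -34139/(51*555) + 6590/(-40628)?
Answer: -786764621/574987770 ≈ -1.3683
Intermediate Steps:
-34139/(51*555) + 6590/(-40628) = -34139/28305 + 6590*(-1/40628) = -34139*1/28305 - 3295/20314 = -34139/28305 - 3295/20314 = -786764621/574987770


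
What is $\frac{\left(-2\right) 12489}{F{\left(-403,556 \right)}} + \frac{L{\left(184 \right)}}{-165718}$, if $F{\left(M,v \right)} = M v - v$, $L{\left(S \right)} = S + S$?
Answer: $\frac{1014160643}{9306060008} \approx 0.10898$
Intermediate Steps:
$L{\left(S \right)} = 2 S$
$F{\left(M,v \right)} = - v + M v$
$\frac{\left(-2\right) 12489}{F{\left(-403,556 \right)}} + \frac{L{\left(184 \right)}}{-165718} = \frac{\left(-2\right) 12489}{556 \left(-1 - 403\right)} + \frac{2 \cdot 184}{-165718} = - \frac{24978}{556 \left(-404\right)} + 368 \left(- \frac{1}{165718}\right) = - \frac{24978}{-224624} - \frac{184}{82859} = \left(-24978\right) \left(- \frac{1}{224624}\right) - \frac{184}{82859} = \frac{12489}{112312} - \frac{184}{82859} = \frac{1014160643}{9306060008}$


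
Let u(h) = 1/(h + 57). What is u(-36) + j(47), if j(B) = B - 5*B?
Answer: -3947/21 ≈ -187.95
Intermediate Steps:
j(B) = -4*B
u(h) = 1/(57 + h)
u(-36) + j(47) = 1/(57 - 36) - 4*47 = 1/21 - 188 = -3947/21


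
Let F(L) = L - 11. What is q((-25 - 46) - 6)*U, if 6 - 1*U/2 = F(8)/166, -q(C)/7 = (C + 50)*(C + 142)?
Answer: 12272715/83 ≈ 1.4786e+5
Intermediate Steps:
F(L) = -11 + L
q(C) = -7*(50 + C)*(142 + C) (q(C) = -7*(C + 50)*(C + 142) = -7*(50 + C)*(142 + C))
U = 999/83 (U = 12 - 2*(-11 + 8)/166 = 12 - (-6)/166 = 12 - 2*(-3/166) = 12 + 3/83 = 999/83 ≈ 12.036)
q((-25 - 46) - 6)*U = (-49700 - 1344*((-25 - 46) - 6) - 7*((-25 - 46) - 6)²)*(999/83) = (-49700 - 1344*(-71 - 6) - 7*(-71 - 6)²)*(999/83) = (-49700 - 1344*(-77) - 7*(-77)²)*(999/83) = (-49700 + 103488 - 7*5929)*(999/83) = (-49700 + 103488 - 41503)*(999/83) = 12285*(999/83) = 12272715/83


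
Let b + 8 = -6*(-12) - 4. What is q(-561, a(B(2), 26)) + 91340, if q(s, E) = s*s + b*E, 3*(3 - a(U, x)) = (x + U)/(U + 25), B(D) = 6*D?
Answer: 15030157/37 ≈ 4.0622e+5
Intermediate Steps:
b = 60 (b = -8 + (-6*(-12) - 4) = -8 + (72 - 4) = -8 + 68 = 60)
a(U, x) = 3 - (U + x)/(3*(25 + U)) (a(U, x) = 3 - (x + U)/(3*(U + 25)) = 3 - (U + x)/(3*(25 + U)))
q(s, E) = s**2 + 60*E (q(s, E) = s*s + 60*E = s**2 + 60*E)
q(-561, a(B(2), 26)) + 91340 = ((-561)**2 + 60*((225 - 1*26 + 8*(6*2))/(3*(25 + 6*2)))) + 91340 = (314721 + 60*((225 - 26 + 8*12)/(3*(25 + 12)))) + 91340 = (314721 + 60*((1/3)*(225 - 26 + 96)/37)) + 91340 = (314721 + 60*((1/3)*(1/37)*295)) + 91340 = (314721 + 60*(295/111)) + 91340 = (314721 + 5900/37) + 91340 = 11650577/37 + 91340 = 15030157/37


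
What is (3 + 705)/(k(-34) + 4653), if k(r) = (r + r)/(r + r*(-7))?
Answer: 1062/6979 ≈ 0.15217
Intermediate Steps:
k(r) = -1/3 (k(r) = (2*r)/(r - 7*r) = (2*r)/((-6*r)) = (2*r)*(-1/(6*r)) = -1/3)
(3 + 705)/(k(-34) + 4653) = (3 + 705)/(-1/3 + 4653) = 708/(13958/3) = 708*(3/13958) = 1062/6979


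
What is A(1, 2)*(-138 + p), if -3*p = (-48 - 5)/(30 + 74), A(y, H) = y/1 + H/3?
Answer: -215015/936 ≈ -229.72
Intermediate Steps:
A(y, H) = y + H/3 (A(y, H) = y*1 + H*(⅓) = y + H/3)
p = 53/312 (p = -(-48 - 5)/(3*(30 + 74)) = -(-53)/(3*104) = -⅓*(-53/104) = 53/312 ≈ 0.16987)
A(1, 2)*(-138 + p) = (1 + (⅓)*2)*(-138 + 53/312) = (1 + ⅔)*(-43003/312) = (5/3)*(-43003/312) = -215015/936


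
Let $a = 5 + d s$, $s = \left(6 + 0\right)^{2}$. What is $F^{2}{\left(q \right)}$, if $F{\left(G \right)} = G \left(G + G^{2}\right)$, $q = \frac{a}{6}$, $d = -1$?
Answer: $\frac{577200625}{46656} \approx 12371.0$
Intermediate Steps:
$s = 36$ ($s = 6^{2} = 36$)
$a = -31$ ($a = 5 - 36 = -31$)
$q = - \frac{31}{6} \approx -5.1667$
$F^{2}{\left(q \right)} = \left(\left(- \frac{31}{6}\right)^{2} \left(1 - \frac{31}{6}\right)\right)^{2} = \left(\frac{961}{36} \left(- \frac{25}{6}\right)\right)^{2} = \left(- \frac{24025}{216}\right)^{2} = \frac{577200625}{46656}$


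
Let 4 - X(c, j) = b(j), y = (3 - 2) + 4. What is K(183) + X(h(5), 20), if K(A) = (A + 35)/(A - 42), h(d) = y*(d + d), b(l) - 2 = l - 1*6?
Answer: -1474/141 ≈ -10.454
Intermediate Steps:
y = 5 (y = 1 + 4 = 5)
b(l) = -4 + l (b(l) = 2 + (l - 1*6) = 2 + (l - 6) = 2 + (-6 + l) = -4 + l)
h(d) = 10*d (h(d) = 5*(d + d) = 5*(2*d) = 10*d)
X(c, j) = 8 - j (X(c, j) = 4 - (-4 + j) = 4 + (4 - j) = 8 - j)
K(A) = (35 + A)/(-42 + A)
K(183) + X(h(5), 20) = (35 + 183)/(-42 + 183) + (8 - 1*20) = 218/141 + (8 - 20) = (1/141)*218 - 12 = 218/141 - 12 = -1474/141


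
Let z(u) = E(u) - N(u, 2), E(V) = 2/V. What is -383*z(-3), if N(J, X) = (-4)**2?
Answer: 19150/3 ≈ 6383.3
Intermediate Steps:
N(J, X) = 16
z(u) = -16 + 2/u (z(u) = 2/u - 1*16 = 2/u - 16 = -16 + 2/u)
-383*z(-3) = -383*(-16 + 2/(-3)) = -383*(-16 + 2*(-1/3)) = -383*(-16 - 2/3) = -383*(-50/3) = 19150/3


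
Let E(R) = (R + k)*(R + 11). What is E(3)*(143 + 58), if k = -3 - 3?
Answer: -8442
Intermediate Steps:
k = -6
E(R) = (-6 + R)*(11 + R) (E(R) = (R - 6)*(R + 11) = (-6 + R)*(11 + R))
E(3)*(143 + 58) = (-66 + 3² + 5*3)*(143 + 58) = (-66 + 9 + 15)*201 = -42*201 = -8442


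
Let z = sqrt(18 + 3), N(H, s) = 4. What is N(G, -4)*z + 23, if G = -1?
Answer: 23 + 4*sqrt(21) ≈ 41.330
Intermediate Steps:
z = sqrt(21) ≈ 4.5826
N(G, -4)*z + 23 = 4*sqrt(21) + 23 = 23 + 4*sqrt(21)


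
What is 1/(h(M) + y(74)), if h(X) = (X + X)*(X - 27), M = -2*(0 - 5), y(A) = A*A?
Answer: 1/5136 ≈ 0.00019470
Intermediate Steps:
y(A) = A²
M = 10 (M = -2*(-5) = 10)
h(X) = 2*X*(-27 + X) (h(X) = (2*X)*(-27 + X) = 2*X*(-27 + X))
1/(h(M) + y(74)) = 1/(2*10*(-27 + 10) + 74²) = 1/(2*10*(-17) + 5476) = 1/(-340 + 5476) = 1/5136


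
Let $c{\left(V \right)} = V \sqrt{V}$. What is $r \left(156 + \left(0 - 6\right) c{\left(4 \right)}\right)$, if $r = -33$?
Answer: $-3564$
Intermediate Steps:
$c{\left(V \right)} = V^{\frac{3}{2}}$
$r \left(156 + \left(0 - 6\right) c{\left(4 \right)}\right) = - 33 \left(156 + \left(0 - 6\right) 4^{\frac{3}{2}}\right) = - 33 \left(156 - 48\right) = \left(-33\right) 108 = -3564$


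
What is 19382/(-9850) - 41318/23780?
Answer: -43394313/11711650 ≈ -3.7052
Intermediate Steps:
19382/(-9850) - 41318/23780 = 19382*(-1/9850) - 41318*1/23780 = -9691/4925 - 20659/11890 = -43394313/11711650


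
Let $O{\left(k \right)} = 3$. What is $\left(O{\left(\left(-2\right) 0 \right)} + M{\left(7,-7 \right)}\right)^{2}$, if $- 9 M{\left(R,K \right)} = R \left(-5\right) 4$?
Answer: $\frac{27889}{81} \approx 344.31$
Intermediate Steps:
$M{\left(R,K \right)} = \frac{20 R}{9}$ ($M{\left(R,K \right)} = - \frac{R \left(-5\right) 4}{9} = - \frac{- 5 R 4}{9} = - \frac{\left(-20\right) R}{9} = \frac{20 R}{9}$)
$\left(O{\left(\left(-2\right) 0 \right)} + M{\left(7,-7 \right)}\right)^{2} = \left(3 + \frac{20}{9} \cdot 7\right)^{2} = \left(3 + \frac{140}{9}\right)^{2} = \left(\frac{167}{9}\right)^{2} = \frac{27889}{81}$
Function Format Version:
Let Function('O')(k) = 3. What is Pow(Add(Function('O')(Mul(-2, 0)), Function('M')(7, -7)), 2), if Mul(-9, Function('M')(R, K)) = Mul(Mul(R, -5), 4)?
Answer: Rational(27889, 81) ≈ 344.31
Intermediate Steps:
Function('M')(R, K) = Mul(Rational(20, 9), R) (Function('M')(R, K) = Mul(Rational(-1, 9), Mul(Mul(R, -5), 4)) = Mul(Rational(-1, 9), Mul(Mul(-5, R), 4)) = Mul(Rational(-1, 9), Mul(-20, R)) = Mul(Rational(20, 9), R))
Pow(Add(Function('O')(Mul(-2, 0)), Function('M')(7, -7)), 2) = Pow(Add(3, Mul(Rational(20, 9), 7)), 2) = Pow(Add(3, Rational(140, 9)), 2) = Pow(Rational(167, 9), 2) = Rational(27889, 81)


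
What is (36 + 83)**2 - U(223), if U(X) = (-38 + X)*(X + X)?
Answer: -68349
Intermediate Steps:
U(X) = 2*X*(-38 + X) (U(X) = (-38 + X)*(2*X) = 2*X*(-38 + X))
(36 + 83)**2 - U(223) = (36 + 83)**2 - 2*223*(-38 + 223) = 119**2 - 2*223*185 = 14161 - 1*82510 = 14161 - 82510 = -68349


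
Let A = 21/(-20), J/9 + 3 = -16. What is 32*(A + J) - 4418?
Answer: -49618/5 ≈ -9923.6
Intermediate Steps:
J = -171 (J = -27 + 9*(-16) = -27 - 144 = -171)
A = -21/20 (A = 21*(-1/20) = -21/20 ≈ -1.0500)
32*(A + J) - 4418 = 32*(-21/20 - 171) - 4418 = 32*(-3441/20) - 4418 = -27528/5 - 4418 = -49618/5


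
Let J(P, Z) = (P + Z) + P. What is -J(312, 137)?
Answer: -761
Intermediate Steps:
J(P, Z) = Z + 2*P
-J(312, 137) = -(137 + 2*312) = -(137 + 624) = -1*761 = -761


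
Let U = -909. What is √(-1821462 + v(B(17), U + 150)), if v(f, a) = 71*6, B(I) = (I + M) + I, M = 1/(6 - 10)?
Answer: 14*I*√9291 ≈ 1349.5*I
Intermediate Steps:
M = -¼ (M = 1/(-4) = -¼ ≈ -0.25000)
B(I) = -¼ + 2*I (B(I) = (I - ¼) + I = (-¼ + I) + I = -¼ + 2*I)
v(f, a) = 426
√(-1821462 + v(B(17), U + 150)) = √(-1821462 + 426) = √(-1821036) = 14*I*√9291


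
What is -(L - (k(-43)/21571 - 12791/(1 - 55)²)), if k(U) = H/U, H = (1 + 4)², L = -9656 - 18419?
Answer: 75923838781777/2704744548 ≈ 28071.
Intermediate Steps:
L = -28075
H = 25 (H = 5² = 25)
k(U) = 25/U
-(L - (k(-43)/21571 - 12791/(1 - 55)²)) = -(-28075 - ((25/(-43))/21571 - 12791/(1 - 55)²)) = -(-28075 - ((25*(-1/43))*(1/21571) - 12791/((-54)²))) = -(-28075 - (-25/43*1/21571 - 12791/2916)) = -(-28075 - (-25/927553 - 12791*1/2916)) = -(-28075 - (-25/927553 - 12791/2916)) = -(-28075 - 1*(-11864403323/2704744548)) = -(-28075 + 11864403323/2704744548) = -1*(-75923838781777/2704744548) = 75923838781777/2704744548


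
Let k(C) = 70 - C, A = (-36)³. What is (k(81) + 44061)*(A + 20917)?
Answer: -1133802950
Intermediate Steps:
A = -46656
(k(81) + 44061)*(A + 20917) = ((70 - 1*81) + 44061)*(-46656 + 20917) = ((70 - 81) + 44061)*(-25739) = (-11 + 44061)*(-25739) = 44050*(-25739) = -1133802950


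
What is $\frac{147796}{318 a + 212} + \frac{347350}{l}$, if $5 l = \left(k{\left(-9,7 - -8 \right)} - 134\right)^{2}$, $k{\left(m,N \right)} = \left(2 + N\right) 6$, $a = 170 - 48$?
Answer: $\frac{1060913861}{624128} \approx 1699.8$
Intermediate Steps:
$a = 122$
$k{\left(m,N \right)} = 12 + 6 N$
$l = \frac{1024}{5}$ ($l = \frac{\left(\left(12 + 6 \left(7 - -8\right)\right) - 134\right)^{2}}{5} = \frac{\left(\left(12 + 6 \left(7 + 8\right)\right) - 134\right)^{2}}{5} = \frac{\left(\left(12 + 6 \cdot 15\right) - 134\right)^{2}}{5} = \frac{\left(\left(12 + 90\right) - 134\right)^{2}}{5} = \frac{\left(102 - 134\right)^{2}}{5} = \frac{\left(-32\right)^{2}}{5} = \frac{1}{5} \cdot 1024 = \frac{1024}{5} \approx 204.8$)
$\frac{147796}{318 a + 212} + \frac{347350}{l} = \frac{147796}{318 \cdot 122 + 212} + \frac{347350}{\frac{1024}{5}} = \frac{147796}{38796 + 212} + 347350 \cdot \frac{5}{1024} = \frac{147796}{39008} + \frac{868375}{512} = 147796 \cdot \frac{1}{39008} + \frac{868375}{512} = \frac{36949}{9752} + \frac{868375}{512} = \frac{1060913861}{624128}$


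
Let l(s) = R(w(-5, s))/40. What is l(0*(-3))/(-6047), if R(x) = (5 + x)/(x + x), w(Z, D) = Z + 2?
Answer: 1/725640 ≈ 1.3781e-6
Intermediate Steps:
w(Z, D) = 2 + Z
R(x) = (5 + x)/(2*x) (R(x) = (5 + x)/((2*x)) = (5 + x)*(1/(2*x)) = (5 + x)/(2*x))
l(s) = -1/120 (l(s) = ((5 + (2 - 5))/(2*(2 - 5)))/40 = ((½)*(5 - 3)/(-3))*(1/40) = ((½)*(-⅓)*2)*(1/40) = -⅓*1/40 = -1/120)
l(0*(-3))/(-6047) = -1/120/(-6047) = -1/120*(-1/6047) = 1/725640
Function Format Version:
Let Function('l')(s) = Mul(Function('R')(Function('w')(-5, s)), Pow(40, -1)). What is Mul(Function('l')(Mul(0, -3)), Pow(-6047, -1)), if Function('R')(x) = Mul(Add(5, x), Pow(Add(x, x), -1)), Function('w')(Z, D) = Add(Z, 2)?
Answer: Rational(1, 725640) ≈ 1.3781e-6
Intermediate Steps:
Function('w')(Z, D) = Add(2, Z)
Function('R')(x) = Mul(Rational(1, 2), Pow(x, -1), Add(5, x)) (Function('R')(x) = Mul(Add(5, x), Pow(Mul(2, x), -1)) = Mul(Add(5, x), Mul(Rational(1, 2), Pow(x, -1))) = Mul(Rational(1, 2), Pow(x, -1), Add(5, x)))
Function('l')(s) = Rational(-1, 120) (Function('l')(s) = Mul(Mul(Rational(1, 2), Pow(Add(2, -5), -1), Add(5, Add(2, -5))), Pow(40, -1)) = Mul(Mul(Rational(1, 2), Pow(-3, -1), Add(5, -3)), Rational(1, 40)) = Mul(Mul(Rational(1, 2), Rational(-1, 3), 2), Rational(1, 40)) = Mul(Rational(-1, 3), Rational(1, 40)) = Rational(-1, 120))
Mul(Function('l')(Mul(0, -3)), Pow(-6047, -1)) = Mul(Rational(-1, 120), Pow(-6047, -1)) = Mul(Rational(-1, 120), Rational(-1, 6047)) = Rational(1, 725640)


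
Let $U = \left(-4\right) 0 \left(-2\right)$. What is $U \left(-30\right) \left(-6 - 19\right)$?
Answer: $0$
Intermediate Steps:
$U = 0$ ($U = 0 \left(-2\right) = 0$)
$U \left(-30\right) \left(-6 - 19\right) = 0 \left(-30\right) \left(-6 - 19\right) = 0 \left(-25\right) = 0$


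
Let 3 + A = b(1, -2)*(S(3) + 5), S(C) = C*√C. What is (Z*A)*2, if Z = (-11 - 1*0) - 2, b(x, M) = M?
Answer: 338 + 156*√3 ≈ 608.20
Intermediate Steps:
S(C) = C^(3/2)
Z = -13 (Z = (-11 + 0) - 2 = -11 - 2 = -13)
A = -13 - 6*√3 (A = -3 - 2*(3^(3/2) + 5) = -3 - 2*(3*√3 + 5) = -3 - 2*(5 + 3*√3) = -3 + (-10 - 6*√3) = -13 - 6*√3 ≈ -23.392)
(Z*A)*2 = -13*(-13 - 6*√3)*2 = (169 + 78*√3)*2 = 338 + 156*√3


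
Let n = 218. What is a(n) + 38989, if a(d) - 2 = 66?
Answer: 39057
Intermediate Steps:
a(d) = 68 (a(d) = 2 + 66 = 68)
a(n) + 38989 = 68 + 38989 = 39057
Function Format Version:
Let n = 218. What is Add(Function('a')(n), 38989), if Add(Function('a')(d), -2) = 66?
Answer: 39057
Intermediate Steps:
Function('a')(d) = 68 (Function('a')(d) = Add(2, 66) = 68)
Add(Function('a')(n), 38989) = Add(68, 38989) = 39057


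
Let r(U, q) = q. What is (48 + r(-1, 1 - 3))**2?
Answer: 2116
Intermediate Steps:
(48 + r(-1, 1 - 3))**2 = (48 + (1 - 3))**2 = (48 - 2)**2 = 46**2 = 2116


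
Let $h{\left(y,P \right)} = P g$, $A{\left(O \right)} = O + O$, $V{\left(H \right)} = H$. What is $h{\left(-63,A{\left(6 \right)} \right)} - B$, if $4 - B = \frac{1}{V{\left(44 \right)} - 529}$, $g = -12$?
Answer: $- \frac{71781}{485} \approx -148.0$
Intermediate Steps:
$A{\left(O \right)} = 2 O$
$h{\left(y,P \right)} = - 12 P$ ($h{\left(y,P \right)} = P \left(-12\right) = - 12 P$)
$B = \frac{1941}{485}$ ($B = 4 - \frac{1}{44 - 529} = 4 - \frac{1}{-485} = 4 - - \frac{1}{485} = 4 + \frac{1}{485} = \frac{1941}{485} \approx 4.0021$)
$h{\left(-63,A{\left(6 \right)} \right)} - B = - 12 \cdot 2 \cdot 6 - \frac{1941}{485} = \left(-12\right) 12 - \frac{1941}{485} = -144 - \frac{1941}{485} = - \frac{71781}{485}$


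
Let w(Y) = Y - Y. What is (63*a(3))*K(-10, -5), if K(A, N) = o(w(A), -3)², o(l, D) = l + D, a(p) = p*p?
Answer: 5103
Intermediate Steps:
a(p) = p²
w(Y) = 0
o(l, D) = D + l
K(A, N) = 9 (K(A, N) = (-3 + 0)² = (-3)² = 9)
(63*a(3))*K(-10, -5) = (63*3²)*9 = (63*9)*9 = 567*9 = 5103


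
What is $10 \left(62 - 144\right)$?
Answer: $-820$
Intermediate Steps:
$10 \left(62 - 144\right) = 10 \left(-82\right) = -820$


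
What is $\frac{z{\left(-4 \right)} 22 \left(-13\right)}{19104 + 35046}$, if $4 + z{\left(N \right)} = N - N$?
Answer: $\frac{572}{27075} \approx 0.021127$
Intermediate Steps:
$z{\left(N \right)} = -4$ ($z{\left(N \right)} = -4 + \left(N - N\right) = -4 + 0 = -4$)
$\frac{z{\left(-4 \right)} 22 \left(-13\right)}{19104 + 35046} = \frac{\left(-4\right) 22 \left(-13\right)}{19104 + 35046} = \frac{\left(-88\right) \left(-13\right)}{54150} = 1144 \cdot \frac{1}{54150} = \frac{572}{27075}$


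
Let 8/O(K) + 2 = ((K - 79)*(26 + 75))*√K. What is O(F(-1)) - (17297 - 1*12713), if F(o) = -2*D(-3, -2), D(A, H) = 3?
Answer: 8*(-4919205*√6 + 1147*I)/(-2*I + 8585*√6) ≈ -4584.0 + 0.00038043*I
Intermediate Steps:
F(o) = -6 (F(o) = -2*3 = -6)
O(K) = 8/(-2 + √K*(-7979 + 101*K)) (O(K) = 8/(-2 + ((K - 79)*(26 + 75))*√K) = 8/(-2 + ((-79 + K)*101)*√K) = 8/(-2 + (-7979 + 101*K)*√K) = 8/(-2 + √K*(-7979 + 101*K)))
O(F(-1)) - (17297 - 1*12713) = 8/(-2 - 7979*I*√6 + 101*(-6)^(3/2)) - (17297 - 1*12713) = 8/(-2 - 7979*I*√6 + 101*(-6*I*√6)) - (17297 - 12713) = 8/(-2 - 7979*I*√6 - 606*I*√6) - 1*4584 = 8/(-2 - 8585*I*√6) - 4584 = -4584 + 8/(-2 - 8585*I*√6)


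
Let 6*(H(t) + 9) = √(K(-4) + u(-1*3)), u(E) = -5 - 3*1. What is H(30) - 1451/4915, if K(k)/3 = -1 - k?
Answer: -269201/29490 ≈ -9.1286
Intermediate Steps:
K(k) = -3 - 3*k (K(k) = 3*(-1 - k) = -3 - 3*k)
u(E) = -8 (u(E) = -5 - 3 = -8)
H(t) = -53/6 (H(t) = -9 + √((-3 - 3*(-4)) - 8)/6 = -9 + √((-3 + 12) - 8)/6 = -9 + √(9 - 8)/6 = -9 + √1/6 = -9 + (⅙)*1 = -9 + ⅙ = -53/6)
H(30) - 1451/4915 = -53/6 - 1451/4915 = -269201/29490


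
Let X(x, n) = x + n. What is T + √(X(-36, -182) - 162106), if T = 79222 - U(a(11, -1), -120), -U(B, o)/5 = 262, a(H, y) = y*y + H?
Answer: 80532 + 18*I*√501 ≈ 80532.0 + 402.89*I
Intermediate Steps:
a(H, y) = H + y² (a(H, y) = y² + H = H + y²)
U(B, o) = -1310 (U(B, o) = -5*262 = -1310)
T = 80532 (T = 79222 - 1*(-1310) = 79222 + 1310 = 80532)
X(x, n) = n + x
T + √(X(-36, -182) - 162106) = 80532 + √((-182 - 36) - 162106) = 80532 + √(-218 - 162106) = 80532 + √(-162324) = 80532 + 18*I*√501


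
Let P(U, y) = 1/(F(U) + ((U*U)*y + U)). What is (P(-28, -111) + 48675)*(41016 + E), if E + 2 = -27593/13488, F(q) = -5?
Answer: 68942775273396479/34536024 ≈ 1.9963e+9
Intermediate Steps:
E = -54569/13488 (E = -2 - 27593/13488 = -54569/13488 ≈ -4.0457)
P(U, y) = 1/(-5 + U + y*U**2) (P(U, y) = 1/(-5 + ((U*U)*y + U)) = 1/(-5 + (U**2*y + U)) = 1/(-5 + (y*U**2 + U)) = 1/(-5 + (U + y*U**2)) = 1/(-5 + U + y*U**2))
(P(-28, -111) + 48675)*(41016 + E) = (1/(-5 - 28 - 111*(-28)**2) + 48675)*(41016 - 54569/13488) = (1/(-5 - 28 - 111*784) + 48675)*(553169239/13488) = (1/(-5 - 28 - 87024) + 48675)*(553169239/13488) = (1/(-87057) + 48675)*(553169239/13488) = (-1/87057 + 48675)*(553169239/13488) = (4237499474/87057)*(553169239/13488) = 68942775273396479/34536024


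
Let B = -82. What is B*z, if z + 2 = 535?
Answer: -43706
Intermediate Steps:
z = 533 (z = -2 + 535 = 533)
B*z = -82*533 = -43706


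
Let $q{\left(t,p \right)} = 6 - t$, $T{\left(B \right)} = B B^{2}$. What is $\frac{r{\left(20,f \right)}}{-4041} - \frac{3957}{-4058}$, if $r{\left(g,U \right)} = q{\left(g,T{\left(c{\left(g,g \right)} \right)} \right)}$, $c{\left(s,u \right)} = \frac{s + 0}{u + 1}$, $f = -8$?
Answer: $\frac{16047049}{16398378} \approx 0.97858$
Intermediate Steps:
$c{\left(s,u \right)} = \frac{s}{1 + u}$
$T{\left(B \right)} = B^{3}$
$r{\left(g,U \right)} = 6 - g$
$\frac{r{\left(20,f \right)}}{-4041} - \frac{3957}{-4058} = \frac{6 - 20}{-4041} - \frac{3957}{-4058} = \left(6 - 20\right) \left(- \frac{1}{4041}\right) - - \frac{3957}{4058} = \left(-14\right) \left(- \frac{1}{4041}\right) + \frac{3957}{4058} = \frac{14}{4041} + \frac{3957}{4058} = \frac{16047049}{16398378}$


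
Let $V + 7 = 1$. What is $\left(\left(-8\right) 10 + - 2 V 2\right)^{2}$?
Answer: $3136$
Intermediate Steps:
$V = -6$ ($V = -7 + 1 = -6$)
$\left(\left(-8\right) 10 + - 2 V 2\right)^{2} = \left(\left(-8\right) 10 + \left(-2\right) \left(-6\right) 2\right)^{2} = \left(-80 + 12 \cdot 2\right)^{2} = \left(-80 + 24\right)^{2} = \left(-56\right)^{2} = 3136$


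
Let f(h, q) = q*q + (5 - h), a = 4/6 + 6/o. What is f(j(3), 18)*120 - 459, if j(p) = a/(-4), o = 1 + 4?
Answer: 39077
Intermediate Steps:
o = 5
a = 28/15 (a = 4/6 + 6/5 = 4*(⅙) + 6*(⅕) = ⅔ + 6/5 = 28/15 ≈ 1.8667)
j(p) = -7/15 (j(p) = (28/15)/(-4) = (28/15)*(-¼) = -7/15)
f(h, q) = 5 + q² - h (f(h, q) = q² + (5 - h) = 5 + q² - h)
f(j(3), 18)*120 - 459 = (5 + 18² - 1*(-7/15))*120 - 459 = (5 + 324 + 7/15)*120 - 459 = (4942/15)*120 - 459 = 39536 - 459 = 39077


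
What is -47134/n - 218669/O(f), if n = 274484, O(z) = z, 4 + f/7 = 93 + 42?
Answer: -4290311691/17978702 ≈ -238.63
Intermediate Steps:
f = 917 (f = -28 + 7*(93 + 42) = -28 + 7*135 = -28 + 945 = 917)
-47134/n - 218669/O(f) = -47134/274484 - 218669/917 = -47134*1/274484 - 218669*1/917 = -23567/137242 - 218669/917 = -4290311691/17978702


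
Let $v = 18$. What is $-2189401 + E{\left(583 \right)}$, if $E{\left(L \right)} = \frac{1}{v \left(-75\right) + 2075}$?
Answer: $- \frac{1587315724}{725} \approx -2.1894 \cdot 10^{6}$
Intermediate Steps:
$E{\left(L \right)} = \frac{1}{725}$ ($E{\left(L \right)} = \frac{1}{18 \left(-75\right) + 2075} = \frac{1}{-1350 + 2075} = \frac{1}{725}$)
$-2189401 + E{\left(583 \right)} = -2189401 + \frac{1}{725} = - \frac{1587315724}{725}$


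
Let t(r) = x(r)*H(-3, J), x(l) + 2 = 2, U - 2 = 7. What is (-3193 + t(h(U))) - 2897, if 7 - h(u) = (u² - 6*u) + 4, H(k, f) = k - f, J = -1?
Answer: -6090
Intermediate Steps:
U = 9 (U = 2 + 7 = 9)
x(l) = 0 (x(l) = -2 + 2 = 0)
h(u) = 3 - u² + 6*u (h(u) = 7 - ((u² - 6*u) + 4) = 7 - (4 + u² - 6*u) = 7 + (-4 - u² + 6*u) = 3 - u² + 6*u)
t(r) = 0 (t(r) = 0*(-3 - 1*(-1)) = 0*(-3 + 1) = 0*(-2) = 0)
(-3193 + t(h(U))) - 2897 = (-3193 + 0) - 2897 = -3193 - 2897 = -6090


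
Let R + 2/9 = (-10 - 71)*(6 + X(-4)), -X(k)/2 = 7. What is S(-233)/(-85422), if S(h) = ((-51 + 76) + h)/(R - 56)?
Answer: 156/37913131 ≈ 4.1147e-6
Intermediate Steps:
X(k) = -14 (X(k) = -2*7 = -14)
R = 5830/9 (R = -2/9 + (-10 - 71)*(6 - 14) = -2/9 - 81*(-8) = -2/9 + 648 = 5830/9 ≈ 647.78)
S(h) = 225/5326 + 9*h/5326 (S(h) = ((-51 + 76) + h)/(5830/9 - 56) = (25 + h)/(5326/9) = (25 + h)*(9/5326) = 225/5326 + 9*h/5326)
S(-233)/(-85422) = (225/5326 + (9/5326)*(-233))/(-85422) = (225/5326 - 2097/5326)*(-1/85422) = -936/2663*(-1/85422) = 156/37913131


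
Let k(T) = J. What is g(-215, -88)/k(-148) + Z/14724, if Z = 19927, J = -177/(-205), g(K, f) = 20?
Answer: 21298493/868716 ≈ 24.517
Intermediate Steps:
J = 177/205 (J = -177*(-1/205) = 177/205 ≈ 0.86341)
k(T) = 177/205
g(-215, -88)/k(-148) + Z/14724 = 20/(177/205) + 19927/14724 = 20*(205/177) + 19927*(1/14724) = 4100/177 + 19927/14724 = 21298493/868716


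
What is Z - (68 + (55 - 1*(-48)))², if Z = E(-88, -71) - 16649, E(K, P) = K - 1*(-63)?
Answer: -45915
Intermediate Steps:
E(K, P) = 63 + K (E(K, P) = K + 63 = 63 + K)
Z = -16674 (Z = (63 - 88) - 16649 = -25 - 16649 = -16674)
Z - (68 + (55 - 1*(-48)))² = -16674 - (68 + (55 - 1*(-48)))² = -16674 - (68 + (55 + 48))² = -16674 - (68 + 103)² = -16674 - 1*171² = -16674 - 1*29241 = -16674 - 29241 = -45915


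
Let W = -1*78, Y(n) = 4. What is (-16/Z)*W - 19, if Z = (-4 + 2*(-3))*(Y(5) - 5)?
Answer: 529/5 ≈ 105.80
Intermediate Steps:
W = -78
Z = 10 (Z = (-4 + 2*(-3))*(4 - 5) = (-4 - 6)*(-1) = -10*(-1) = 10)
(-16/Z)*W - 19 = -16/10*(-78) - 19 = -16*⅒*(-78) - 19 = -8/5*(-78) - 19 = 624/5 - 19 = 529/5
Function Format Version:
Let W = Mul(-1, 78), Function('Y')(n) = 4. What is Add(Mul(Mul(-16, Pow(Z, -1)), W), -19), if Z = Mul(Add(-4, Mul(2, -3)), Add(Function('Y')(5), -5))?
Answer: Rational(529, 5) ≈ 105.80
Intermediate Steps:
W = -78
Z = 10 (Z = Mul(Add(-4, Mul(2, -3)), Add(4, -5)) = Mul(Add(-4, -6), -1) = Mul(-10, -1) = 10)
Add(Mul(Mul(-16, Pow(Z, -1)), W), -19) = Add(Mul(Mul(-16, Pow(10, -1)), -78), -19) = Add(Mul(Mul(-16, Rational(1, 10)), -78), -19) = Add(Mul(Rational(-8, 5), -78), -19) = Add(Rational(624, 5), -19) = Rational(529, 5)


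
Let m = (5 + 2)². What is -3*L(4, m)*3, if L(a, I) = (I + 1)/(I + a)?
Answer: -450/53 ≈ -8.4906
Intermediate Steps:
m = 49 (m = 7² = 49)
L(a, I) = (1 + I)/(I + a)
-3*L(4, m)*3 = -3*(1 + 49)/(49 + 4)*3 = -3*50/53*3 = -150/53*3 = -450/53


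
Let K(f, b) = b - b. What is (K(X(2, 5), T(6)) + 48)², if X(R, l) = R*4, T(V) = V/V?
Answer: 2304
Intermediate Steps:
T(V) = 1
X(R, l) = 4*R
K(f, b) = 0
(K(X(2, 5), T(6)) + 48)² = (0 + 48)² = 48² = 2304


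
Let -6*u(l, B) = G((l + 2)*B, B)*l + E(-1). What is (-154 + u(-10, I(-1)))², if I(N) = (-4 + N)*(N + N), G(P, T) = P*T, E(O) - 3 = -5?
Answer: 2211169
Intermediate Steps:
E(O) = -2 (E(O) = 3 - 5 = -2)
I(N) = 2*N*(-4 + N) (I(N) = (-4 + N)*(2*N) = 2*N*(-4 + N))
u(l, B) = ⅓ - l*B²*(2 + l)/6 (u(l, B) = -((((l + 2)*B)*B)*l - 2)/6 = -((((2 + l)*B)*B)*l - 2)/6 = -(((B*(2 + l))*B)*l - 2)/6 = -((B²*(2 + l))*l - 2)/6 = -(l*B²*(2 + l) - 2)/6 = -(-2 + l*B²*(2 + l))/6 = ⅓ - l*B²*(2 + l)/6)
(-154 + u(-10, I(-1)))² = (-154 + (⅓ - ⅙*(-10)*(2*(-1)*(-4 - 1))²*(2 - 10)))² = (-154 + (⅓ - ⅙*(-10)*(2*(-1)*(-5))²*(-8)))² = (-154 + (⅓ - ⅙*(-10)*10²*(-8)))² = (-154 + (⅓ - ⅙*(-10)*100*(-8)))² = (-154 + (⅓ - 4000/3))² = (-154 - 1333)² = (-1487)² = 2211169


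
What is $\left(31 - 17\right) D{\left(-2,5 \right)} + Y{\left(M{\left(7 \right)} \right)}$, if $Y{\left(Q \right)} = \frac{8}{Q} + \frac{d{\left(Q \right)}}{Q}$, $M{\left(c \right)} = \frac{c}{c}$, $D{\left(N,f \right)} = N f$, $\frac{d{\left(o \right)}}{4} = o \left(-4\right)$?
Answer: $-148$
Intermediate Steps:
$d{\left(o \right)} = - 16 o$ ($d{\left(o \right)} = 4 o \left(-4\right) = 4 \left(- 4 o\right) = - 16 o$)
$M{\left(c \right)} = 1$
$Y{\left(Q \right)} = -16 + \frac{8}{Q}$ ($Y{\left(Q \right)} = \frac{8}{Q} + \frac{\left(-16\right) Q}{Q} = \frac{8}{Q} - 16 = -16 + \frac{8}{Q}$)
$\left(31 - 17\right) D{\left(-2,5 \right)} + Y{\left(M{\left(7 \right)} \right)} = \left(31 - 17\right) \left(\left(-2\right) 5\right) - \left(16 - \frac{8}{1}\right) = 14 \left(-10\right) + \left(-16 + 8 \cdot 1\right) = -140 + \left(-16 + 8\right) = -140 - 8 = -148$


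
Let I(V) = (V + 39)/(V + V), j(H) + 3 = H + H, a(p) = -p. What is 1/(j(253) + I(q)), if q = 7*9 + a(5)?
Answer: 116/58445 ≈ 0.0019848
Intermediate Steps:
q = 58 (q = 7*9 - 1*5 = 63 - 5 = 58)
j(H) = -3 + 2*H (j(H) = -3 + (H + H) = -3 + 2*H)
I(V) = (39 + V)/(2*V) (I(V) = (39 + V)/((2*V)) = (39 + V)*(1/(2*V)) = (39 + V)/(2*V))
1/(j(253) + I(q)) = 1/((-3 + 2*253) + (½)*(39 + 58)/58) = 1/((-3 + 506) + (½)*(1/58)*97) = 1/(503 + 97/116) = 1/(58445/116) = 116/58445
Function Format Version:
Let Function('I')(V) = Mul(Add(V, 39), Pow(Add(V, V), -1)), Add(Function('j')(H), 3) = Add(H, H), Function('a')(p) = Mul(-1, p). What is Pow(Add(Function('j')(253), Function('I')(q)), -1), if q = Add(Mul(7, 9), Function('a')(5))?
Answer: Rational(116, 58445) ≈ 0.0019848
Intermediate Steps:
q = 58 (q = Add(Mul(7, 9), Mul(-1, 5)) = Add(63, -5) = 58)
Function('j')(H) = Add(-3, Mul(2, H)) (Function('j')(H) = Add(-3, Add(H, H)) = Add(-3, Mul(2, H)))
Function('I')(V) = Mul(Rational(1, 2), Pow(V, -1), Add(39, V)) (Function('I')(V) = Mul(Add(39, V), Pow(Mul(2, V), -1)) = Mul(Add(39, V), Mul(Rational(1, 2), Pow(V, -1))) = Mul(Rational(1, 2), Pow(V, -1), Add(39, V)))
Pow(Add(Function('j')(253), Function('I')(q)), -1) = Pow(Add(Add(-3, Mul(2, 253)), Mul(Rational(1, 2), Pow(58, -1), Add(39, 58))), -1) = Pow(Add(Add(-3, 506), Mul(Rational(1, 2), Rational(1, 58), 97)), -1) = Pow(Add(503, Rational(97, 116)), -1) = Pow(Rational(58445, 116), -1) = Rational(116, 58445)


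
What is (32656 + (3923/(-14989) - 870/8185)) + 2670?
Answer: 866784784681/24536993 ≈ 35326.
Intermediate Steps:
(32656 + (3923/(-14989) - 870/8185)) + 2670 = (32656 + (3923*(-1/14989) - 870*1/8185)) + 2670 = (32656 + (-3923/14989 - 174/1637)) + 2670 = (32656 - 9030037/24536993) + 2670 = 801271013371/24536993 + 2670 = 866784784681/24536993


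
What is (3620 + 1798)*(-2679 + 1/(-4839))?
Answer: -23412409692/1613 ≈ -1.4515e+7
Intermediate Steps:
(3620 + 1798)*(-2679 + 1/(-4839)) = 5418*(-2679 - 1/4839) = 5418*(-12963682/4839) = -23412409692/1613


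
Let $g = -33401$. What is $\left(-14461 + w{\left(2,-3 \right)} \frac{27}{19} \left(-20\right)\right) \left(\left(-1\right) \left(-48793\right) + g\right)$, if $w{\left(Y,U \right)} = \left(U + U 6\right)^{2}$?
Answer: $- \frac{7894541408}{19} \approx -4.155 \cdot 10^{8}$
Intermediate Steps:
$w{\left(Y,U \right)} = 49 U^{2}$ ($w{\left(Y,U \right)} = \left(U + 6 U\right)^{2} = \left(7 U\right)^{2} = 49 U^{2}$)
$\left(-14461 + w{\left(2,-3 \right)} \frac{27}{19} \left(-20\right)\right) \left(\left(-1\right) \left(-48793\right) + g\right) = \left(-14461 + 49 \left(-3\right)^{2} \cdot \frac{27}{19} \left(-20\right)\right) \left(\left(-1\right) \left(-48793\right) - 33401\right) = \left(-14461 + 49 \cdot 9 \cdot 27 \cdot \frac{1}{19} \left(-20\right)\right) \left(48793 - 33401\right) = \left(-14461 + 441 \cdot \frac{27}{19} \left(-20\right)\right) 15392 = \left(-14461 + \frac{11907}{19} \left(-20\right)\right) 15392 = \left(-14461 - \frac{238140}{19}\right) 15392 = \left(- \frac{512899}{19}\right) 15392 = - \frac{7894541408}{19}$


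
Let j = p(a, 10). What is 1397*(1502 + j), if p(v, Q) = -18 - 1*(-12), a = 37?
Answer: 2089912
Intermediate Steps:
p(v, Q) = -6 (p(v, Q) = -18 + 12 = -6)
j = -6
1397*(1502 + j) = 1397*(1502 - 6) = 1397*1496 = 2089912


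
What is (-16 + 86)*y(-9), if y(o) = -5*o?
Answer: 3150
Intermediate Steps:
(-16 + 86)*y(-9) = (-16 + 86)*(-5*(-9)) = 70*45 = 3150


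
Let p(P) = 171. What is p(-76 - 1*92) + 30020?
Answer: 30191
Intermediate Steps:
p(-76 - 1*92) + 30020 = 171 + 30020 = 30191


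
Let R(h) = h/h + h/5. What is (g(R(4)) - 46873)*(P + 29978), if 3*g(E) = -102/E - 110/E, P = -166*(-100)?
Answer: -19665712906/9 ≈ -2.1851e+9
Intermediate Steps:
P = 16600
R(h) = 1 + h/5 (R(h) = 1 + h*(⅕) = 1 + h/5)
g(E) = -212/(3*E) (g(E) = (-102/E - 110/E)/3 = (-212/E)/3 = -212/(3*E))
(g(R(4)) - 46873)*(P + 29978) = (-212/(3*(1 + (⅕)*4)) - 46873)*(16600 + 29978) = (-212/(3*(1 + ⅘)) - 46873)*46578 = (-212/(3*9/5) - 46873)*46578 = (-212/3*5/9 - 46873)*46578 = (-1060/27 - 46873)*46578 = -1266631/27*46578 = -19665712906/9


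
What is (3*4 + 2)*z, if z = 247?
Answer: 3458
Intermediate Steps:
(3*4 + 2)*z = (3*4 + 2)*247 = (12 + 2)*247 = 14*247 = 3458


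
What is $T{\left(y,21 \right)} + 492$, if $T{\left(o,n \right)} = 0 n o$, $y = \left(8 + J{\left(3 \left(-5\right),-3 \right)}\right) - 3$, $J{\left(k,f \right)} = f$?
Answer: $492$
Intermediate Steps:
$y = 2$ ($y = \left(8 - 3\right) - 3 = 5 - 3 = 2$)
$T{\left(o,n \right)} = 0$ ($T{\left(o,n \right)} = 0 o = 0$)
$T{\left(y,21 \right)} + 492 = 0 + 492 = 492$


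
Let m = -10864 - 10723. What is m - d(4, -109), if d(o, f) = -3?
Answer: -21584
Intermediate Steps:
m = -21587
m - d(4, -109) = -21587 - 1*(-3) = -21587 + 3 = -21584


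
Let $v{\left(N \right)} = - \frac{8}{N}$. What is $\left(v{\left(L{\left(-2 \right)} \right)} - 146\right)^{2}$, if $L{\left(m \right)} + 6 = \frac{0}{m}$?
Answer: $\frac{188356}{9} \approx 20928.0$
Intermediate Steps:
$L{\left(m \right)} = -6$ ($L{\left(m \right)} = -6 + \frac{0}{m} = -6 + 0 = -6$)
$\left(v{\left(L{\left(-2 \right)} \right)} - 146\right)^{2} = \left(- \frac{8}{-6} - 146\right)^{2} = \left(\left(-8\right) \left(- \frac{1}{6}\right) - 146\right)^{2} = \left(\frac{4}{3} - 146\right)^{2} = \left(- \frac{434}{3}\right)^{2} = \frac{188356}{9}$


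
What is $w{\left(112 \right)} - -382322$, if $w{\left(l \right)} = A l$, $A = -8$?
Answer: $381426$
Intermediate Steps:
$w{\left(l \right)} = - 8 l$
$w{\left(112 \right)} - -382322 = \left(-8\right) 112 - -382322 = -896 + 382322 = 381426$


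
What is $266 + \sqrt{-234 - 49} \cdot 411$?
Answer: $266 + 411 i \sqrt{283} \approx 266.0 + 6914.1 i$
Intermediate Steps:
$266 + \sqrt{-234 - 49} \cdot 411 = 266 + \sqrt{-283} \cdot 411 = 266 + i \sqrt{283} \cdot 411 = 266 + 411 i \sqrt{283}$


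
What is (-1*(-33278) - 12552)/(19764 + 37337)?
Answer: 20726/57101 ≈ 0.36297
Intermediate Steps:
(-1*(-33278) - 12552)/(19764 + 37337) = (33278 - 12552)/57101 = 20726*(1/57101) = 20726/57101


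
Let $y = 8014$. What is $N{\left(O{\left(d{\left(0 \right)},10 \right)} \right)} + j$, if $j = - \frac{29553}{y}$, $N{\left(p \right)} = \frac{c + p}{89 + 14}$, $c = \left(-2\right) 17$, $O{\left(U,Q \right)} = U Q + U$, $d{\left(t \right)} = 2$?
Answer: $- \frac{3140127}{825442} \approx -3.8042$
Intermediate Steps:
$O{\left(U,Q \right)} = U + Q U$ ($O{\left(U,Q \right)} = Q U + U = U + Q U$)
$c = -34$
$N{\left(p \right)} = - \frac{34}{103} + \frac{p}{103}$ ($N{\left(p \right)} = \frac{-34 + p}{89 + 14} = \frac{-34 + p}{103} = \left(-34 + p\right) \frac{1}{103} = - \frac{34}{103} + \frac{p}{103}$)
$j = - \frac{29553}{8014} \approx -3.6877$
$N{\left(O{\left(d{\left(0 \right)},10 \right)} \right)} + j = \left(- \frac{34}{103} + \frac{2 \left(1 + 10\right)}{103}\right) - \frac{29553}{8014} = \left(- \frac{34}{103} + \frac{2 \cdot 11}{103}\right) - \frac{29553}{8014} = \left(- \frac{34}{103} + \frac{1}{103} \cdot 22\right) - \frac{29553}{8014} = \left(- \frac{34}{103} + \frac{22}{103}\right) - \frac{29553}{8014} = - \frac{12}{103} - \frac{29553}{8014} = - \frac{3140127}{825442}$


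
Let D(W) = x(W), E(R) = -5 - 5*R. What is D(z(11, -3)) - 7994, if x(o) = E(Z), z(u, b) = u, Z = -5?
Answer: -7974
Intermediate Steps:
x(o) = 20 (x(o) = -5 - 5*(-5) = -5 + 25 = 20)
D(W) = 20
D(z(11, -3)) - 7994 = 20 - 7994 = -7974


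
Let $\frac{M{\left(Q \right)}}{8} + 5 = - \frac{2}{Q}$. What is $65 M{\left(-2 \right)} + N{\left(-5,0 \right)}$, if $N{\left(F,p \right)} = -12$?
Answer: $-2092$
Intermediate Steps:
$M{\left(Q \right)} = -40 - \frac{16}{Q}$ ($M{\left(Q \right)} = -40 + 8 \left(- \frac{2}{Q}\right) = -40 - \frac{16}{Q}$)
$65 M{\left(-2 \right)} + N{\left(-5,0 \right)} = 65 \left(-40 - \frac{16}{-2}\right) - 12 = 65 \left(-40 - -8\right) - 12 = 65 \left(-40 + 8\right) - 12 = 65 \left(-32\right) - 12 = -2080 - 12 = -2092$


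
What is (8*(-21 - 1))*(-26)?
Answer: 4576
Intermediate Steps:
(8*(-21 - 1))*(-26) = (8*(-22))*(-26) = -176*(-26) = 4576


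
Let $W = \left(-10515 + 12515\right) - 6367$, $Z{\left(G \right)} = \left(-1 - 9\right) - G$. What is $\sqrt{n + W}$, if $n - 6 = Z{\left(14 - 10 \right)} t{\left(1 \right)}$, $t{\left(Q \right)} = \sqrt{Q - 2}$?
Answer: $\sqrt{-4361 - 14 i} \approx 0.106 - 66.038 i$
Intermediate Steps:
$t{\left(Q \right)} = \sqrt{-2 + Q}$
$Z{\left(G \right)} = -10 - G$
$n = 6 - 14 i$ ($n = 6 + \left(-10 - \left(14 - 10\right)\right) \sqrt{-2 + 1} = 6 + \left(-10 - 4\right) \sqrt{-1} = 6 + \left(-10 - 4\right) i = 6 - 14 i \approx 6.0 - 14.0 i$)
$W = -4367$ ($W = 2000 - 6367 = -4367$)
$\sqrt{n + W} = \sqrt{\left(6 - 14 i\right) - 4367} = \sqrt{-4361 - 14 i}$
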